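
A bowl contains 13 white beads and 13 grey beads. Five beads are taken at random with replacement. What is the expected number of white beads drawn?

By linearity of expectation, E[X] = Σ P(draw i is white); each independent draw has P(white) = 13/26.
E[X] = 5 · 13/26 = 5/2 ≈ 2.5000.

5/2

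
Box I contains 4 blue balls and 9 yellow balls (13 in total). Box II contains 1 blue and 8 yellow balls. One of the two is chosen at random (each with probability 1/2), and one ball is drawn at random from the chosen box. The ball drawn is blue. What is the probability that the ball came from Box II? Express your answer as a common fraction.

P(blue | Box I) = 4/13; P(blue | Box II) = 1/9.
P(blue) = 1/2·4/13 + 1/2·1/9 = 49/234.
By Bayes' rule, P(Box II | blue) = 1/18 / 49/234 = 13/49 ≈ 0.2653.

13/49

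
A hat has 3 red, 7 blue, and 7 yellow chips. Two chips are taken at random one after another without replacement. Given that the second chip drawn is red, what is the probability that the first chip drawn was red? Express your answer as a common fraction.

1/8

P(first=red and the second chip drawn is red) = (3/17)·(2/16) = 3/136.
P(the second chip drawn is red) = Σ over first color = 3/136 + 21/272 + 21/272 = 3/17.
By Bayes, P(first=red | the second chip drawn is red) = 3/136 / 3/17 = 1/8 ≈ 0.1250.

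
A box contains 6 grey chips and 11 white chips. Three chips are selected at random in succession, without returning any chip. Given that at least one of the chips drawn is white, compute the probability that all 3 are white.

P(all 3 white) = C(11,3)/C(17,3) = 33/136; P(at least one white) = 1 − C(6,3)/C(17,3) = 33/34.
Since 'all 3 white' ⊆ 'at least one white', P(all 3 | at least one) = 33/136 / 33/34 = 1/4 ≈ 0.2500.

1/4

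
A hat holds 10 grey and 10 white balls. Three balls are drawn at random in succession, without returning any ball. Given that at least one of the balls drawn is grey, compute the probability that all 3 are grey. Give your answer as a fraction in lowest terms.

P(all 3 grey) = C(10,3)/C(20,3) = 2/19; P(at least one grey) = 1 − C(10,3)/C(20,3) = 17/19.
Since 'all 3 grey' ⊆ 'at least one grey', P(all 3 | at least one) = 2/19 / 17/19 = 2/17 ≈ 0.1176.

2/17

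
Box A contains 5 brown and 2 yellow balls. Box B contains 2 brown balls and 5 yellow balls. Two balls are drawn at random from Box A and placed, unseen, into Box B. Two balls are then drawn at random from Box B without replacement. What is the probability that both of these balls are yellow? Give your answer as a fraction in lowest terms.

Condition on how many of the transferred balls are yellow (from Box A: 2 yellow of 7; then Box B has 9 total).
  0 yellow: C(2,0)C(5,2)/C(7,2) = 10/21; then P = C(5,2)/C(9,2) = 5/18
  1 yellow: C(2,1)C(5,1)/C(7,2) = 10/21; then P = C(6,2)/C(9,2) = 5/12
  2 yellow: C(2,2)C(5,0)/C(7,2) = 1/21; then P = C(7,2)/C(9,2) = 7/12
P(both yellow) = 271/756 ≈ 0.3585.

271/756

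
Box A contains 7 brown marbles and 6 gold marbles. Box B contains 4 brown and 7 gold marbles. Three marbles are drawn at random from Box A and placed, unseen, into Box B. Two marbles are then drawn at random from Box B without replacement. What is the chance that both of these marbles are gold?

Condition on how many of the transferred marbles are gold (from Box A: 6 gold of 13; then Box B has 14 total).
  0 gold: C(6,0)C(7,3)/C(13,3) = 35/286; then P = C(7,2)/C(14,2) = 3/13
  1 gold: C(6,1)C(7,2)/C(13,3) = 63/143; then P = C(8,2)/C(14,2) = 4/13
  2 gold: C(6,2)C(7,1)/C(13,3) = 105/286; then P = C(9,2)/C(14,2) = 36/91
  3 gold: C(6,3)C(7,0)/C(13,3) = 10/143; then P = C(10,2)/C(14,2) = 45/91
P(both gold) = 813/2366 ≈ 0.3436.

813/2366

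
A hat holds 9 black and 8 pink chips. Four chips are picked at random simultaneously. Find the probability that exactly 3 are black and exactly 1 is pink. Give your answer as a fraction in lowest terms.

Unordered draws without replacement: count favorable combinations over C(17,4).
Favorable = C(9,3) · C(8,1) = 672; total = C(17,4) = 2380.
P = 672/2380 = 24/85 ≈ 0.2824.

24/85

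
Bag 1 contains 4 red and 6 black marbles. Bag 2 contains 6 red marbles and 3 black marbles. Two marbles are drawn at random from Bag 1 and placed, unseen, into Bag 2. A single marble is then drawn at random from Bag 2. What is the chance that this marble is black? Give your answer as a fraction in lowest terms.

21/55

Condition on how many of the transferred marbles are black (from Bag 1: 6 black of 10; then Bag 2 has 11 total).
  0 black: C(6,0)C(4,2)/C(10,2) = 2/15; then P = 3/11
  1 black: C(6,1)C(4,1)/C(10,2) = 8/15; then P = 4/11
  2 black: C(6,2)C(4,0)/C(10,2) = 1/3; then P = 5/11
P(black from Bag 2) = 21/55 ≈ 0.3818.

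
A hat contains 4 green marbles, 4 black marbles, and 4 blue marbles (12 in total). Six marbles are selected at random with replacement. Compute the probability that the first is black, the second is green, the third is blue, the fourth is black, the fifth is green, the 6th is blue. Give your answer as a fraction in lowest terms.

1/729

Multiply the conditional probability of each draw in order, with replacement (the composition resets each draw).
P = (4/12) · (4/12) · (4/12) · (4/12) · (4/12) · (4/12) = 1/729 ≈ 0.0014.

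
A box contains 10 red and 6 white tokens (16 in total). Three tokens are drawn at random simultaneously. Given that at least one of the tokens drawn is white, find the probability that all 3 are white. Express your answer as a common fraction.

P(all 3 white) = C(6,3)/C(16,3) = 1/28; P(at least one white) = 1 − C(10,3)/C(16,3) = 11/14.
Since 'all 3 white' ⊆ 'at least one white', P(all 3 | at least one) = 1/28 / 11/14 = 1/22 ≈ 0.0455.

1/22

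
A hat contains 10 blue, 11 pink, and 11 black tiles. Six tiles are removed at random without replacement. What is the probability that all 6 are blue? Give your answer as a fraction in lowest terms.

5/21576

Unordered draws without replacement: count favorable combinations over C(32,6).
Favorable = C(10,6) · C(11,0) · C(11,0) = 210; total = C(32,6) = 906192.
P = 210/906192 = 5/21576 ≈ 0.0002.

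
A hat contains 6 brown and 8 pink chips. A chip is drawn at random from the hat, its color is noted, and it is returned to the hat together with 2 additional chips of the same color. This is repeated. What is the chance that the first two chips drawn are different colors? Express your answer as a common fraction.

Either brown then pink, or pink then brown; after the first draw the total is 16.
P = (6/14)·(8/16) + (8/14)·(6/16) = 3/7 ≈ 0.4286.

3/7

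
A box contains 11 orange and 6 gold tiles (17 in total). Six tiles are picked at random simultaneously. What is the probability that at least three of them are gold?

524/1547

Sum the hypergeometric tail for j = 3,…,6 gold tiles.
Favorable = C(6,3)·C(11,3) + C(6,4)·C(11,2) + C(6,5)·C(11,1) + C(6,6)·C(11,0) = 4192; total = C(17,6) = 12376.
P = 4192/12376 = 524/1547 ≈ 0.3387.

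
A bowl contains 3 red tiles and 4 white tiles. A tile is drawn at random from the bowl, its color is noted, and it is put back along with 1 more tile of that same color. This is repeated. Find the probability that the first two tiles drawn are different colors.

3/7

Either red then white, or white then red; after the first draw the total is 8.
P = (3/7)·(4/8) + (4/7)·(3/8) = 3/7 ≈ 0.4286.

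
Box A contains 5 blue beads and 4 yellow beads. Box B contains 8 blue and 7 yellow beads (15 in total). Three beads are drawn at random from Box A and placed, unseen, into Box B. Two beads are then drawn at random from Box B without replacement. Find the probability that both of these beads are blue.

Condition on how many of the transferred beads are blue (from Box A: 5 blue of 9; then Box B has 18 total).
  0 blue: C(5,0)C(4,3)/C(9,3) = 1/21; then P = C(8,2)/C(18,2) = 28/153
  1 blue: C(5,1)C(4,2)/C(9,3) = 5/14; then P = C(9,2)/C(18,2) = 4/17
  2 blue: C(5,2)C(4,1)/C(9,3) = 10/21; then P = C(10,2)/C(18,2) = 5/17
  3 blue: C(5,3)C(4,0)/C(9,3) = 5/42; then P = C(11,2)/C(18,2) = 55/153
P(both blue) = 253/918 ≈ 0.2756.

253/918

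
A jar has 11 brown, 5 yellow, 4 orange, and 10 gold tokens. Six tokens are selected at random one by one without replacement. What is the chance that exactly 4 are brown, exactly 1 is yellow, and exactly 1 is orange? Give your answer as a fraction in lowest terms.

Unordered draws without replacement: count favorable combinations over C(30,6).
Favorable = C(11,4) · C(5,1) · C(4,1) · C(10,0) = 6600; total = C(30,6) = 593775.
P = 6600/593775 = 88/7917 ≈ 0.0111.

88/7917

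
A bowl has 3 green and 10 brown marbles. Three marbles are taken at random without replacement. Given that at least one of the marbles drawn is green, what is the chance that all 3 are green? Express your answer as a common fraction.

1/166

P(all 3 green) = C(3,3)/C(13,3) = 1/286; P(at least one green) = 1 − C(10,3)/C(13,3) = 83/143.
Since 'all 3 green' ⊆ 'at least one green', P(all 3 | at least one) = 1/286 / 83/143 = 1/166 ≈ 0.0060.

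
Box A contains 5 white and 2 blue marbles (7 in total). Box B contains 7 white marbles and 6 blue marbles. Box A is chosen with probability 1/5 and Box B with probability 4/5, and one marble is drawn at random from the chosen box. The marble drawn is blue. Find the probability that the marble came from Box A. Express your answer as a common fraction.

P(blue | Box A) = 2/7; P(blue | Box B) = 6/13.
P(blue) = 1/5·2/7 + 4/5·6/13 = 194/455.
By Bayes' rule, P(Box A | blue) = 2/35 / 194/455 = 13/97 ≈ 0.1340.

13/97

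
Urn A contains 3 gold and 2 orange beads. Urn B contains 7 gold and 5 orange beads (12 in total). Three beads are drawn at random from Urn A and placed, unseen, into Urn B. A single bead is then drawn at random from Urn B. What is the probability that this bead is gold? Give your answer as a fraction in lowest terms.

44/75

Condition on how many of the transferred beads are gold (from Urn A: 3 gold of 5; then Urn B has 15 total).
  1 gold: C(3,1)C(2,2)/C(5,3) = 3/10; then P = 8/15
  2 gold: C(3,2)C(2,1)/C(5,3) = 3/5; then P = 9/15
  3 gold: C(3,3)C(2,0)/C(5,3) = 1/10; then P = 10/15
P(gold from Urn B) = 44/75 ≈ 0.5867.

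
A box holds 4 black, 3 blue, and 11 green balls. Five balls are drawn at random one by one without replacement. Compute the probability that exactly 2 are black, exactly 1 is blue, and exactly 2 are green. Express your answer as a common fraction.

Unordered draws without replacement: count favorable combinations over C(18,5).
Favorable = C(4,2) · C(3,1) · C(11,2) = 990; total = C(18,5) = 8568.
P = 990/8568 = 55/476 ≈ 0.1155.

55/476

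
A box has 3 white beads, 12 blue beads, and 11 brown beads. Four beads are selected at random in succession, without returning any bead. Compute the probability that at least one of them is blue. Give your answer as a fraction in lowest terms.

1073/1150

Use the complement: P(at least one blue) = 1 − P(no blue).
P(none) = C(14,4)/C(26,4) = 1001/14950.
So P = 1 − 1001/14950 = 1073/1150 ≈ 0.9330.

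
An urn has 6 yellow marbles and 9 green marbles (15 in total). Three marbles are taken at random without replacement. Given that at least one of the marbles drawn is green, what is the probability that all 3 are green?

P(all 3 green) = C(9,3)/C(15,3) = 12/65; P(at least one green) = 1 − C(6,3)/C(15,3) = 87/91.
Since 'all 3 green' ⊆ 'at least one green', P(all 3 | at least one) = 12/65 / 87/91 = 28/145 ≈ 0.1931.

28/145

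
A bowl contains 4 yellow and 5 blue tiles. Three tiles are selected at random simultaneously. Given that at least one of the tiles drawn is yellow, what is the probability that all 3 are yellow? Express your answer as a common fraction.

2/37

P(all 3 yellow) = C(4,3)/C(9,3) = 1/21; P(at least one yellow) = 1 − C(5,3)/C(9,3) = 37/42.
Since 'all 3 yellow' ⊆ 'at least one yellow', P(all 3 | at least one) = 1/21 / 37/42 = 2/37 ≈ 0.0541.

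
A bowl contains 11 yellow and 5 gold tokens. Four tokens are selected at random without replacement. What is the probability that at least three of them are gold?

23/364

Sum the hypergeometric tail for j = 3,…,4 gold tokens.
Favorable = C(5,3)·C(11,1) + C(5,4)·C(11,0) = 115; total = C(16,4) = 1820.
P = 115/1820 = 23/364 ≈ 0.0632.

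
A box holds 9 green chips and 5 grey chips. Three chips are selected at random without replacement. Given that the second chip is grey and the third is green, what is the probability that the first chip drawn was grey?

P(first=grey and the second chip is grey and the third is green) = (5/14)·(4/13)·(9/12) = 15/182.
P(E) = Σ over first color = 15/91 + 15/182 = 45/182.
By Bayes, P(first=grey | E) = 15/182 / 45/182 = 1/3 ≈ 0.3333.

1/3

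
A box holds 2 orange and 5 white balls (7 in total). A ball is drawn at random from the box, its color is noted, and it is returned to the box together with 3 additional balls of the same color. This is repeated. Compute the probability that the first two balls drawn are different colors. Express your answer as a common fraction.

Either white then orange, or orange then white; after the first draw the total is 10.
P = (5/7)·(2/10) + (2/7)·(5/10) = 2/7 ≈ 0.2857.

2/7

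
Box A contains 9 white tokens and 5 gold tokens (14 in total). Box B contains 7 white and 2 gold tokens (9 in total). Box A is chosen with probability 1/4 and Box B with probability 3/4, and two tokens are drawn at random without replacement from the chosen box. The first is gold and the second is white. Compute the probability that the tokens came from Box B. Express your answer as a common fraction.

P(E | Box A) = 45/182; P(E | Box B) = 7/36.
P(E) = 1/4·45/182 + 3/4·7/36 = 907/4368.
By Bayes' rule, P(Box B | E) = 7/48 / 907/4368 = 637/907 ≈ 0.7023.

637/907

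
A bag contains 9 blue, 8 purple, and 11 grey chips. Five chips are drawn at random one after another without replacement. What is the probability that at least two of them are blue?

Sum the hypergeometric tail for j = 2,…,5 blue chips.
Favorable = C(9,2)·C(19,3) + C(9,3)·C(19,2) + C(9,4)·C(19,1) + C(9,5)·C(19,0) = 51768; total = C(28,5) = 98280.
P = 51768/98280 = 719/1365 ≈ 0.5267.

719/1365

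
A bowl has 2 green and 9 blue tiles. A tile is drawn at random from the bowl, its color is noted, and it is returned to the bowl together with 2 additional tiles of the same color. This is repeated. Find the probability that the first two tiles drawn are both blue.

After a blue draw the bowl holds 11 blue out of 13.
P = (9/11)·(11/13) = 9/13 ≈ 0.6923.

9/13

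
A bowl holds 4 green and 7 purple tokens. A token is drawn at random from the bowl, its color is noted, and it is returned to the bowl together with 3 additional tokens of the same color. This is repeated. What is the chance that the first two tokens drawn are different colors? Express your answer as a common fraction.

Either green then purple, or purple then green; after the first draw the total is 14.
P = (4/11)·(7/14) + (7/11)·(4/14) = 4/11 ≈ 0.3636.

4/11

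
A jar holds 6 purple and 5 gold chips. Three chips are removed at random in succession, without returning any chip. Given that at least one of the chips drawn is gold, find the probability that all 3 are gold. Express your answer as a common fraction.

2/29

P(all 3 gold) = C(5,3)/C(11,3) = 2/33; P(at least one gold) = 1 − C(6,3)/C(11,3) = 29/33.
Since 'all 3 gold' ⊆ 'at least one gold', P(all 3 | at least one) = 2/33 / 29/33 = 2/29 ≈ 0.0690.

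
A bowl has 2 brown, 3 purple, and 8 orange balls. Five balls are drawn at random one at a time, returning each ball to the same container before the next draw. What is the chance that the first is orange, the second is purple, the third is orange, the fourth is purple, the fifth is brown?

1152/371293

Multiply the conditional probability of each draw in order, with replacement (the composition resets each draw).
P = (8/13) · (3/13) · (8/13) · (3/13) · (2/13) = 1152/371293 ≈ 0.0031.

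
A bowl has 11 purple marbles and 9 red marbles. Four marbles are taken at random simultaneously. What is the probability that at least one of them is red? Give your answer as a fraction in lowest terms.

301/323

Use the complement: P(at least one red) = 1 − P(no red).
P(none) = C(11,4)/C(20,4) = 330/4845.
So P = 1 − 330/4845 = 301/323 ≈ 0.9319.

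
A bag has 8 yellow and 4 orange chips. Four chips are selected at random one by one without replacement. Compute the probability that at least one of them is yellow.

Use the complement: P(at least one yellow) = 1 − P(no yellow).
P(none) = C(4,4)/C(12,4) = 1/495.
So P = 1 − 1/495 = 494/495 ≈ 0.9980.

494/495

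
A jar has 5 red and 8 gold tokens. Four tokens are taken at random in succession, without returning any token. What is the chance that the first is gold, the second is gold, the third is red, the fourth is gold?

14/143

Multiply the conditional probability of each draw in order, without replacement, so each draw removes one from its color and from the total.
P = (8/13) · (7/12) · (5/11) · (6/10) = 14/143 ≈ 0.0979.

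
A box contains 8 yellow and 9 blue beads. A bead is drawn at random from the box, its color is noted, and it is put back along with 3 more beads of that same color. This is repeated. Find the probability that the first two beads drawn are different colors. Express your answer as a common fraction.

36/85

Either blue then yellow, or yellow then blue; after the first draw the total is 20.
P = (9/17)·(8/20) + (8/17)·(9/20) = 36/85 ≈ 0.4235.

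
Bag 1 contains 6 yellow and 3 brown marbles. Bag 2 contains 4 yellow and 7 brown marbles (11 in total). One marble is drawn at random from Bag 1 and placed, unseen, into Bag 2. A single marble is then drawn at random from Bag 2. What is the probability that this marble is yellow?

7/18

Condition on how many of the transferred marbles are yellow (from Bag 1: 6 yellow of 9; then Bag 2 has 12 total).
  0 yellow: C(6,0)C(3,1)/C(9,1) = 1/3; then P = 4/12
  1 yellow: C(6,1)C(3,0)/C(9,1) = 2/3; then P = 5/12
P(yellow from Bag 2) = 7/18 ≈ 0.3889.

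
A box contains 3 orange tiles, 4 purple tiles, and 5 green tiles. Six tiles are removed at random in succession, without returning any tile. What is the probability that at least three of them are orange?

1/11

Sum the hypergeometric tail for j = 3,…,3 orange tiles.
Favorable = C(3,3)·C(9,3) = 84; total = C(12,6) = 924.
P = 84/924 = 1/11 ≈ 0.0909.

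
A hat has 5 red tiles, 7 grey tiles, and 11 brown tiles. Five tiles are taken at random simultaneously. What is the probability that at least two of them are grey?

Sum the hypergeometric tail for j = 2,…,5 grey tiles.
Favorable = C(7,2)·C(16,3) + C(7,3)·C(16,2) + C(7,4)·C(16,1) + C(7,5)·C(16,0) = 16541; total = C(23,5) = 33649.
P = 16541/33649 = 2363/4807 ≈ 0.4916.

2363/4807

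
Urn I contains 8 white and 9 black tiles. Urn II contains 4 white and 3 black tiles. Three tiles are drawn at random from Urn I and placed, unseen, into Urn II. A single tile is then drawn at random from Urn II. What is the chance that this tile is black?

39/85

Condition on how many of the transferred tiles are black (from Urn I: 9 black of 17; then Urn II has 10 total).
  0 black: C(9,0)C(8,3)/C(17,3) = 7/85; then P = 3/10
  1 black: C(9,1)C(8,2)/C(17,3) = 63/170; then P = 4/10
  2 black: C(9,2)C(8,1)/C(17,3) = 36/85; then P = 5/10
  3 black: C(9,3)C(8,0)/C(17,3) = 21/170; then P = 6/10
P(black from Urn II) = 39/85 ≈ 0.4588.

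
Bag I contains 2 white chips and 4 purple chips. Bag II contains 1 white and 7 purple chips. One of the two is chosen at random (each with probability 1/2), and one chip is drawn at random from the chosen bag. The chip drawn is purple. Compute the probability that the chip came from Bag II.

P(purple | Bag I) = 2/3; P(purple | Bag II) = 7/8.
P(purple) = 1/2·2/3 + 1/2·7/8 = 37/48.
By Bayes' rule, P(Bag II | purple) = 7/16 / 37/48 = 21/37 ≈ 0.5676.

21/37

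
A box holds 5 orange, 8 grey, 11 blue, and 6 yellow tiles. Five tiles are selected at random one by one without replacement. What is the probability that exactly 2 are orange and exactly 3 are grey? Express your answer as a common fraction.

Unordered draws without replacement: count favorable combinations over C(30,5).
Favorable = C(5,2) · C(8,3) · C(11,0) · C(6,0) = 560; total = C(30,5) = 142506.
P = 560/142506 = 40/10179 ≈ 0.0039.

40/10179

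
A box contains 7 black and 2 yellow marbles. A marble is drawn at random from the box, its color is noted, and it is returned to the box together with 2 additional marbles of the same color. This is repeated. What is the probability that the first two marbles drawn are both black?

7/11

After a black draw the box holds 9 black out of 11.
P = (7/9)·(9/11) = 7/11 ≈ 0.6364.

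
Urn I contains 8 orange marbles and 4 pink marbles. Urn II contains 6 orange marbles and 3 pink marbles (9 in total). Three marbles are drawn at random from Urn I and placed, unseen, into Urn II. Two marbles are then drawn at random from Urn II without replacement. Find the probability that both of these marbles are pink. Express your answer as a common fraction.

Condition on how many of the transferred marbles are pink (from Urn I: 4 pink of 12; then Urn II has 12 total).
  0 pink: C(4,0)C(8,3)/C(12,3) = 14/55; then P = C(3,2)/C(12,2) = 1/22
  1 pink: C(4,1)C(8,2)/C(12,3) = 28/55; then P = C(4,2)/C(12,2) = 1/11
  2 pink: C(4,2)C(8,1)/C(12,3) = 12/55; then P = C(5,2)/C(12,2) = 5/33
  3 pink: C(4,3)C(8,0)/C(12,3) = 1/55; then P = C(6,2)/C(12,2) = 5/22
P(both pink) = 23/242 ≈ 0.0950.

23/242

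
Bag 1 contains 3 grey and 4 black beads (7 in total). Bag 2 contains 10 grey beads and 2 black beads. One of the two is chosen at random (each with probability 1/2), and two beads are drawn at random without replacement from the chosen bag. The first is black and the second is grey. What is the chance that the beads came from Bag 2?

P(E | Bag 1) = 2/7; P(E | Bag 2) = 5/33.
P(E) = 1/2·2/7 + 1/2·5/33 = 101/462.
By Bayes' rule, P(Bag 2 | E) = 5/66 / 101/462 = 35/101 ≈ 0.3465.

35/101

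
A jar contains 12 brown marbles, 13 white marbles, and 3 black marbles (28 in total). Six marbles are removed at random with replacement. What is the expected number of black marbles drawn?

By linearity of expectation, E[X] = Σ P(draw i is black); each independent draw has P(black) = 3/28.
E[X] = 6 · 3/28 = 9/14 ≈ 0.6429.

9/14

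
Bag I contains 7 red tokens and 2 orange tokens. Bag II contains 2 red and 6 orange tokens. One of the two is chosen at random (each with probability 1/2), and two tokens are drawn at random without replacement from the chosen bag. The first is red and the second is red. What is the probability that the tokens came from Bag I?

P(E | Bag I) = 7/12; P(E | Bag II) = 1/28.
P(E) = 1/2·7/12 + 1/2·1/28 = 13/42.
By Bayes' rule, P(Bag I | E) = 7/24 / 13/42 = 49/52 ≈ 0.9423.

49/52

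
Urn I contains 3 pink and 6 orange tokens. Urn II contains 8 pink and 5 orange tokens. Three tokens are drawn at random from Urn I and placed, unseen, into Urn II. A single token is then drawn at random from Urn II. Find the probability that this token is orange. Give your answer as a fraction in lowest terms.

7/16

Condition on how many of the transferred tokens are orange (from Urn I: 6 orange of 9; then Urn II has 16 total).
  0 orange: C(6,0)C(3,3)/C(9,3) = 1/84; then P = 5/16
  1 orange: C(6,1)C(3,2)/C(9,3) = 3/14; then P = 6/16
  2 orange: C(6,2)C(3,1)/C(9,3) = 15/28; then P = 7/16
  3 orange: C(6,3)C(3,0)/C(9,3) = 5/21; then P = 8/16
P(orange from Urn II) = 7/16 ≈ 0.4375.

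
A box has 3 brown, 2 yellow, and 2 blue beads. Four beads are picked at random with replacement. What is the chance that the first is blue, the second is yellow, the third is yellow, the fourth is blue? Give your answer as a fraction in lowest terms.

Multiply the conditional probability of each draw in order, with replacement (the composition resets each draw).
P = (2/7) · (2/7) · (2/7) · (2/7) = 16/2401 ≈ 0.0067.

16/2401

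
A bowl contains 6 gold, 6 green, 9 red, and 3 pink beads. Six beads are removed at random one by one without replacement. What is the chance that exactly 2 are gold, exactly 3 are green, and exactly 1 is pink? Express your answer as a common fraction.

225/33649

Unordered draws without replacement: count favorable combinations over C(24,6).
Favorable = C(6,2) · C(6,3) · C(9,0) · C(3,1) = 900; total = C(24,6) = 134596.
P = 900/134596 = 225/33649 ≈ 0.0067.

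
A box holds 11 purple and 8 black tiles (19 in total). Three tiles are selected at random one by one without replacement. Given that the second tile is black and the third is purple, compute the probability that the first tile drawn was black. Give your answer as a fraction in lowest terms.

P(first=black and the second tile is black and the third is purple) = (8/19)·(7/18)·(11/17) = 308/2907.
P(E) = Σ over first color = 440/2907 + 308/2907 = 44/171.
By Bayes, P(first=black | E) = 308/2907 / 44/171 = 7/17 ≈ 0.4118.

7/17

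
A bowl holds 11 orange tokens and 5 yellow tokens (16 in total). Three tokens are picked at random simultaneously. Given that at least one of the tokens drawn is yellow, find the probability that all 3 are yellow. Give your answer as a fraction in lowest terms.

P(all 3 yellow) = C(5,3)/C(16,3) = 1/56; P(at least one yellow) = 1 − C(11,3)/C(16,3) = 79/112.
Since 'all 3 yellow' ⊆ 'at least one yellow', P(all 3 | at least one) = 1/56 / 79/112 = 2/79 ≈ 0.0253.

2/79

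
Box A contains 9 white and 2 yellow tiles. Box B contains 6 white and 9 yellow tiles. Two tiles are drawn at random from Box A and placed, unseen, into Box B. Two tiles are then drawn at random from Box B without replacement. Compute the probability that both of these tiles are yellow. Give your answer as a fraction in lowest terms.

2161/7480

Condition on how many of the transferred tiles are yellow (from Box A: 2 yellow of 11; then Box B has 17 total).
  0 yellow: C(2,0)C(9,2)/C(11,2) = 36/55; then P = C(9,2)/C(17,2) = 9/34
  1 yellow: C(2,1)C(9,1)/C(11,2) = 18/55; then P = C(10,2)/C(17,2) = 45/136
  2 yellow: C(2,2)C(9,0)/C(11,2) = 1/55; then P = C(11,2)/C(17,2) = 55/136
P(both yellow) = 2161/7480 ≈ 0.2889.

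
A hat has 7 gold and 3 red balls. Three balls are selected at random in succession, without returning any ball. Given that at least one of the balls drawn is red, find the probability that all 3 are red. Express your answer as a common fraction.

P(all 3 red) = C(3,3)/C(10,3) = 1/120; P(at least one red) = 1 − C(7,3)/C(10,3) = 17/24.
Since 'all 3 red' ⊆ 'at least one red', P(all 3 | at least one) = 1/120 / 17/24 = 1/85 ≈ 0.0118.

1/85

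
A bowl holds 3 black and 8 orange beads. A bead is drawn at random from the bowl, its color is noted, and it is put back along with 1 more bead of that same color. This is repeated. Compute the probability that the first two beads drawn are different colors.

Either orange then black, or black then orange; after the first draw the total is 12.
P = (8/11)·(3/12) + (3/11)·(8/12) = 4/11 ≈ 0.3636.

4/11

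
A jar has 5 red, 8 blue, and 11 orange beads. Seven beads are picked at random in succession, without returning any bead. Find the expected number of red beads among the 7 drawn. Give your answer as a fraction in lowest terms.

35/24

By linearity of expectation, E[X] = Σ P(draw i is red); by symmetry each draw (even without replacement) has P(red) = 5/24.
E[X] = 7 · 5/24 = 35/24 ≈ 1.4583.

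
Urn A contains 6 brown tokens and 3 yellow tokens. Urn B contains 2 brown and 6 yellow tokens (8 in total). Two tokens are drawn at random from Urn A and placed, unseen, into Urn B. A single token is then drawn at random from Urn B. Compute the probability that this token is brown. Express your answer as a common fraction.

Condition on how many of the transferred tokens are brown (from Urn A: 6 brown of 9; then Urn B has 10 total).
  0 brown: C(6,0)C(3,2)/C(9,2) = 1/12; then P = 2/10
  1 brown: C(6,1)C(3,1)/C(9,2) = 1/2; then P = 3/10
  2 brown: C(6,2)C(3,0)/C(9,2) = 5/12; then P = 4/10
P(brown from Urn B) = 1/3 ≈ 0.3333.

1/3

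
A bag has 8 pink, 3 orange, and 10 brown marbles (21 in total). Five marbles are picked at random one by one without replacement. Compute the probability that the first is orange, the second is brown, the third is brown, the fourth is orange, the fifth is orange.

Multiply the conditional probability of each draw in order, without replacement, so each draw removes one from its color and from the total.
P = (3/21) · (10/20) · (9/19) · (2/18) · (1/17) = 1/4522 ≈ 0.0002.

1/4522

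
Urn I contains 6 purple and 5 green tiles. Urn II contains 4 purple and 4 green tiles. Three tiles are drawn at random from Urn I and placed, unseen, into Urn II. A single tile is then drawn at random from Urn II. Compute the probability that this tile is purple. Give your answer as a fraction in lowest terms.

62/121

Condition on how many of the transferred tiles are purple (from Urn I: 6 purple of 11; then Urn II has 11 total).
  0 purple: C(6,0)C(5,3)/C(11,3) = 2/33; then P = 4/11
  1 purple: C(6,1)C(5,2)/C(11,3) = 4/11; then P = 5/11
  2 purple: C(6,2)C(5,1)/C(11,3) = 5/11; then P = 6/11
  3 purple: C(6,3)C(5,0)/C(11,3) = 4/33; then P = 7/11
P(purple from Urn II) = 62/121 ≈ 0.5124.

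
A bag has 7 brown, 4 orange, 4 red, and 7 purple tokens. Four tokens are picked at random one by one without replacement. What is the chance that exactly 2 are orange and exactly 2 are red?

Unordered draws without replacement: count favorable combinations over C(22,4).
Favorable = C(7,0) · C(4,2) · C(4,2) · C(7,0) = 36; total = C(22,4) = 7315.
P = 36/7315 = 36/7315 ≈ 0.0049.

36/7315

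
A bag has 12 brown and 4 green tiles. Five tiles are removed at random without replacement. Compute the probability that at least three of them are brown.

Sum the hypergeometric tail for j = 3,…,5 brown tiles.
Favorable = C(12,3)·C(4,2) + C(12,4)·C(4,1) + C(12,5)·C(4,0) = 4092; total = C(16,5) = 4368.
P = 4092/4368 = 341/364 ≈ 0.9368.

341/364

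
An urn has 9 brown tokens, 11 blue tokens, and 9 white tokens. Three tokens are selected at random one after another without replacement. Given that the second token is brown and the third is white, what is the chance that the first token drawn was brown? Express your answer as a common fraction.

P(first=brown and the second token is brown and the third is white) = (9/29)·(8/28)·(9/27) = 6/203.
P(E) = Σ over first color = 6/203 + 33/812 + 6/203 = 81/812.
By Bayes, P(first=brown | E) = 6/203 / 81/812 = 8/27 ≈ 0.2963.

8/27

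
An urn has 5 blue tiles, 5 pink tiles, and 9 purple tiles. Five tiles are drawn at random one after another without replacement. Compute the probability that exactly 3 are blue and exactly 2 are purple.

10/323

Unordered draws without replacement: count favorable combinations over C(19,5).
Favorable = C(5,3) · C(5,0) · C(9,2) = 360; total = C(19,5) = 11628.
P = 360/11628 = 10/323 ≈ 0.0310.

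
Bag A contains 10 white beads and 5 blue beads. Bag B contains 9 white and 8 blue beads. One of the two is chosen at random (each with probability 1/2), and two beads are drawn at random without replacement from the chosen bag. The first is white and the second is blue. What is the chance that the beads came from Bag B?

189/359

P(E | Bag A) = 5/21; P(E | Bag B) = 9/34.
P(E) = 1/2·5/21 + 1/2·9/34 = 359/1428.
By Bayes' rule, P(Bag B | E) = 9/68 / 359/1428 = 189/359 ≈ 0.5265.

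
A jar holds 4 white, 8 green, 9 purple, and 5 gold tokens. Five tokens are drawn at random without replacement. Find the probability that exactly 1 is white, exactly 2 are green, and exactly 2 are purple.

1008/16445

Unordered draws without replacement: count favorable combinations over C(26,5).
Favorable = C(4,1) · C(8,2) · C(9,2) · C(5,0) = 4032; total = C(26,5) = 65780.
P = 4032/65780 = 1008/16445 ≈ 0.0613.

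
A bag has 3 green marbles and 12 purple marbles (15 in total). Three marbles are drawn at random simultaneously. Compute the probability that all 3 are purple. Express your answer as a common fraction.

Unordered draws without replacement: count favorable combinations over C(15,3).
Favorable = C(3,0) · C(12,3) = 220; total = C(15,3) = 455.
P = 220/455 = 44/91 ≈ 0.4835.

44/91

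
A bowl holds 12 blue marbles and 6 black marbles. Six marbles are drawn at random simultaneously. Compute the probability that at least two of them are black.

1074/1547

Sum the hypergeometric tail for j = 2,…,6 black marbles.
Favorable = C(6,2)·C(12,4) + C(6,3)·C(12,3) + C(6,4)·C(12,2) + C(6,5)·C(12,1) + C(6,6)·C(12,0) = 12888; total = C(18,6) = 18564.
P = 12888/18564 = 1074/1547 ≈ 0.6942.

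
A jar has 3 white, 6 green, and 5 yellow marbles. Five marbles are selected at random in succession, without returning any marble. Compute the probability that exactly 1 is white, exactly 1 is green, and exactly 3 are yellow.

Unordered draws without replacement: count favorable combinations over C(14,5).
Favorable = C(3,1) · C(6,1) · C(5,3) = 180; total = C(14,5) = 2002.
P = 180/2002 = 90/1001 ≈ 0.0899.

90/1001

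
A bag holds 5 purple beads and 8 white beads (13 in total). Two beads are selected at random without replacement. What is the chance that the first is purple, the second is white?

10/39

Multiply the conditional probability of each draw in order, without replacement, so each draw removes one from its color and from the total.
P = (5/13) · (8/12) = 10/39 ≈ 0.2564.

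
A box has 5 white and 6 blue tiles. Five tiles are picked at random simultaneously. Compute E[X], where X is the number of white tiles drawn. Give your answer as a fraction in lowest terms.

By linearity of expectation, E[X] = Σ P(draw i is white); by symmetry each draw (even without replacement) has P(white) = 5/11.
E[X] = 5 · 5/11 = 25/11 ≈ 2.2727.

25/11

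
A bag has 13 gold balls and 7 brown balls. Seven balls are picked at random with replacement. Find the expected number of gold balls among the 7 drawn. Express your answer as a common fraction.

91/20

By linearity of expectation, E[X] = Σ P(draw i is gold); each independent draw has P(gold) = 13/20.
E[X] = 7 · 13/20 = 91/20 ≈ 4.5500.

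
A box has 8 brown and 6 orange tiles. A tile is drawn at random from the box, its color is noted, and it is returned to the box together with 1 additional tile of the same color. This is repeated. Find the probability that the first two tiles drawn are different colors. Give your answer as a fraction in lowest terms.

16/35

Either orange then brown, or brown then orange; after the first draw the total is 15.
P = (6/14)·(8/15) + (8/14)·(6/15) = 16/35 ≈ 0.4571.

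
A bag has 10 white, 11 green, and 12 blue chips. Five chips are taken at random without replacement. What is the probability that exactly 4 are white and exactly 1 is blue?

105/9889

Unordered draws without replacement: count favorable combinations over C(33,5).
Favorable = C(10,4) · C(11,0) · C(12,1) = 2520; total = C(33,5) = 237336.
P = 2520/237336 = 105/9889 ≈ 0.0106.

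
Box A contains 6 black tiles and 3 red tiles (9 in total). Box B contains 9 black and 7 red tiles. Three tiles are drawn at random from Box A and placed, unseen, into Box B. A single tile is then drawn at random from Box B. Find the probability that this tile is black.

11/19

Condition on how many of the transferred tiles are black (from Box A: 6 black of 9; then Box B has 19 total).
  0 black: C(6,0)C(3,3)/C(9,3) = 1/84; then P = 9/19
  1 black: C(6,1)C(3,2)/C(9,3) = 3/14; then P = 10/19
  2 black: C(6,2)C(3,1)/C(9,3) = 15/28; then P = 11/19
  3 black: C(6,3)C(3,0)/C(9,3) = 5/21; then P = 12/19
P(black from Box B) = 11/19 ≈ 0.5789.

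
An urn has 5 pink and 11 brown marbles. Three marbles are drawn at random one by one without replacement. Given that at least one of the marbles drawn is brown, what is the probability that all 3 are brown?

P(all 3 brown) = C(11,3)/C(16,3) = 33/112; P(at least one brown) = 1 − C(5,3)/C(16,3) = 55/56.
Since 'all 3 brown' ⊆ 'at least one brown', P(all 3 | at least one) = 33/112 / 55/56 = 3/10 ≈ 0.3000.

3/10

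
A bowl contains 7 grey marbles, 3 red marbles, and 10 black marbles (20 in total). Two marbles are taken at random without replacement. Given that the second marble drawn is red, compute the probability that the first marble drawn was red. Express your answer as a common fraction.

P(first=red and the second marble drawn is red) = (3/20)·(2/19) = 3/190.
P(the second marble drawn is red) = Σ over first color = 21/380 + 3/190 + 3/38 = 3/20.
By Bayes, P(first=red | the second marble drawn is red) = 3/190 / 3/20 = 2/19 ≈ 0.1053.

2/19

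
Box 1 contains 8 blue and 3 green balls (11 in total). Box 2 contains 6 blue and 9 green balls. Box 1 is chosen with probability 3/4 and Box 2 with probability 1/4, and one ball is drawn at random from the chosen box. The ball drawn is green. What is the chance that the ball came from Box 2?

P(green | Box 1) = 3/11; P(green | Box 2) = 3/5.
P(green) = 3/4·3/11 + 1/4·3/5 = 39/110.
By Bayes' rule, P(Box 2 | green) = 3/20 / 39/110 = 11/26 ≈ 0.4231.

11/26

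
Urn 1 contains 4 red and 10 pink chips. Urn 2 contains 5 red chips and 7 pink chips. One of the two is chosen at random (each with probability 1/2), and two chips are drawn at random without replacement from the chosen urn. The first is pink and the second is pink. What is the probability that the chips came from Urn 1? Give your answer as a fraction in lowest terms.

P(E | Urn 1) = 45/91; P(E | Urn 2) = 7/22.
P(E) = 1/2·45/91 + 1/2·7/22 = 1627/4004.
By Bayes' rule, P(Urn 1 | E) = 45/182 / 1627/4004 = 990/1627 ≈ 0.6085.

990/1627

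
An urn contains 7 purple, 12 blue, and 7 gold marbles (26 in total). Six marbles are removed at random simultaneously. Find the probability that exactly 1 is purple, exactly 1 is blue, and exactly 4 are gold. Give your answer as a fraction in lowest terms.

Unordered draws without replacement: count favorable combinations over C(26,6).
Favorable = C(7,1) · C(12,1) · C(7,4) = 2940; total = C(26,6) = 230230.
P = 2940/230230 = 42/3289 ≈ 0.0128.

42/3289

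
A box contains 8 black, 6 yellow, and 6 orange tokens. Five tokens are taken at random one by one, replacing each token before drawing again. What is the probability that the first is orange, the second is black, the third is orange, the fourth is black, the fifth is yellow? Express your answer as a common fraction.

27/6250

Multiply the conditional probability of each draw in order, with replacement (the composition resets each draw).
P = (6/20) · (8/20) · (6/20) · (8/20) · (6/20) = 27/6250 ≈ 0.0043.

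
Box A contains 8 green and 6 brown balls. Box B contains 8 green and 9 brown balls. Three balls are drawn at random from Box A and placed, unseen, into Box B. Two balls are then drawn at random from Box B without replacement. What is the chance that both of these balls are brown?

2187/8645

Condition on how many of the transferred balls are brown (from Box A: 6 brown of 14; then Box B has 20 total).
  0 brown: C(6,0)C(8,3)/C(14,3) = 2/13; then P = C(9,2)/C(20,2) = 18/95
  1 brown: C(6,1)C(8,2)/C(14,3) = 6/13; then P = C(10,2)/C(20,2) = 9/38
  2 brown: C(6,2)C(8,1)/C(14,3) = 30/91; then P = C(11,2)/C(20,2) = 11/38
  3 brown: C(6,3)C(8,0)/C(14,3) = 5/91; then P = C(12,2)/C(20,2) = 33/95
P(both brown) = 2187/8645 ≈ 0.2530.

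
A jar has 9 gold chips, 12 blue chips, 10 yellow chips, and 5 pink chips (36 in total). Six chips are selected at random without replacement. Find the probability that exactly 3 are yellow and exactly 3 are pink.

Unordered draws without replacement: count favorable combinations over C(36,6).
Favorable = C(9,0) · C(12,0) · C(10,3) · C(5,3) = 1200; total = C(36,6) = 1947792.
P = 1200/1947792 = 25/40579 ≈ 0.0006.

25/40579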